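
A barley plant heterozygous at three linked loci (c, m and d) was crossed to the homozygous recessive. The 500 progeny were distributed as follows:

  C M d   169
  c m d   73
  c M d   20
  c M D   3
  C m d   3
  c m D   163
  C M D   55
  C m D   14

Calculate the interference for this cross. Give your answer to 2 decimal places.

0.44

The two most frequent reciprocal classes, C M d and c m D, are the parental types, so the F1 was C M d / c m D.
The two rarest classes, C m d and c M D, are the double crossovers. Comparing them with the parentals, only the m allele has switched, so m is the middle locus and the order is c – m – d.
c–m: (34 + 6)/500 = 0.0800; m–d: (128 + 6)/500 = 0.2680.
Expected DCO frequency = 0.0800 × 0.2680 ≈ 0.02144; observed = 6/500 ≈ 0.01200.
Coefficient of coincidence = 0.01200/0.02144 ≈ 0.56; interference = 1 − 0.56 = 0.44.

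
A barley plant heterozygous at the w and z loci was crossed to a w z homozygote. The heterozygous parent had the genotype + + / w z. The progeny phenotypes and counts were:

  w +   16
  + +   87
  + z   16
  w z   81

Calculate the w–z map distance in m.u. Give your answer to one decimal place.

16.0 m.u.

The recombinant classes are + z and w +: 16 + 16 = 32.
Recombination frequency = 32/200 = 0.1600 ≈ 16.0%, i.e. 16.0 m.u.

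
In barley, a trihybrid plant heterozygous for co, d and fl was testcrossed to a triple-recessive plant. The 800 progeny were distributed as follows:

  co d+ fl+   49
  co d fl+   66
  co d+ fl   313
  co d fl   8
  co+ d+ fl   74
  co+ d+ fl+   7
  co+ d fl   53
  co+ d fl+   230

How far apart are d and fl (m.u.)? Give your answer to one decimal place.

14.6 m.u.

The two most frequent reciprocal classes, co+ d fl+ and co d+ fl, are the parental types, so the F1 was co+ d fl+ / co d+ fl.
The two rarest classes, co+ d+ fl+ and co d fl, are the double crossovers. Comparing them with the parentals, only the d allele has switched, so d is the middle locus and the order is co – d – fl.
Crossovers in the d–fl interval produce the single-crossover classes co+ d fl and co d+ fl+ (53 + 49 = 102) plus the double crossovers (15).
RF(d–fl) = (102 + 15) / 800 = 117/800 = 0.1462 → 14.6 m.u.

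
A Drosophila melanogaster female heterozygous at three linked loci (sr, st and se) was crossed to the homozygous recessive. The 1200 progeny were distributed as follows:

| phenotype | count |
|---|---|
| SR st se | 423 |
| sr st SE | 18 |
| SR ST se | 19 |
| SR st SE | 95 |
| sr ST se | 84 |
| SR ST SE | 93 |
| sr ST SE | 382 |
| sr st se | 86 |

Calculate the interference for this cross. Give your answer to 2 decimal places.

The two most frequent reciprocal classes, SR st se and sr ST SE, are the parental types, so the F1 was SR st se / sr ST SE.
The two rarest classes, SR ST se and sr st SE, are the double crossovers. Comparing them with the parentals, only the st allele has switched, so st is the middle locus and the order is se – st – sr.
se–st: (179 + 37)/1200 = 0.1800; st–sr: (179 + 37)/1200 = 0.1800.
Expected DCO frequency = 0.1800 × 0.1800 ≈ 0.03240; observed = 37/1200 ≈ 0.03083.
Coefficient of coincidence = 0.03083/0.03240 ≈ 0.95; interference = 1 − 0.95 = 0.05.

0.05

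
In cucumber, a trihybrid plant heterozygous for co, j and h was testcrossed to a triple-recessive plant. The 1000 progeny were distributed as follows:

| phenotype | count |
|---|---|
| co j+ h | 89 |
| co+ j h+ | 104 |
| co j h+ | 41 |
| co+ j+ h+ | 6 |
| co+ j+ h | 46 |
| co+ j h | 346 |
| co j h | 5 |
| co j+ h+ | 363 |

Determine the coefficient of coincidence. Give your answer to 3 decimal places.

0.550

The two most frequent reciprocal classes, co j+ h+ and co+ j h, are the parental types, so the F1 was co j+ h+ / co+ j h.
The two rarest classes, co+ j+ h+ and co j h, are the double crossovers. Comparing them with the parentals, only the co allele has switched, so co is the middle locus and the order is h – co – j.
h–co: (193 + 11)/1000 = 0.2040; co–j: (87 + 11)/1000 = 0.0980.
Expected DCO frequency = 0.2040 × 0.0980 ≈ 0.01999; observed = 11/1000 ≈ 0.01100.
Coefficient of coincidence = 0.01100/0.01999 ≈ 0.550.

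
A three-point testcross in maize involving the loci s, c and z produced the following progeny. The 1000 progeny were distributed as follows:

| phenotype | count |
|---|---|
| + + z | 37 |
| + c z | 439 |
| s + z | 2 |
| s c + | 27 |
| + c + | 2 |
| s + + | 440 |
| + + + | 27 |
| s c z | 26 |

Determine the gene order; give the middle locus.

The two most frequent reciprocal classes, + c z and s + +, are the parental types, so the F1 was + c z / s + +.
The two rarest classes, + c + and s + z, are the double crossovers. Comparing them with the parentals, only the z allele has switched, so z is the middle locus and the order is s – z – c.

z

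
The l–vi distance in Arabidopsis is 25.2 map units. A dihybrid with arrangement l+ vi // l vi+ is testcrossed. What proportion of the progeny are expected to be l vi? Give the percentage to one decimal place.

A map distance of 25.2 map units corresponds to a recombination frequency of 0.252.
The F1 is l+ vi / l vi+, so l vi is a recombinant gamete class with expected frequency r/2 = 0.252/2 = 0.1260.
That is 0.1260 = 12.6% of the progeny.

12.6%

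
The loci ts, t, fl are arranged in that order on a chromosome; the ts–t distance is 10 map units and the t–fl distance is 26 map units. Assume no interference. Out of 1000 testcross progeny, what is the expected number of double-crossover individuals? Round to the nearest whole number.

26

Map distances give recombination frequencies of 0.100 and 0.260 for the two intervals.
With no interference, expected double-crossover frequency = 0.100 × 0.260 = 0.02600.
Expected number = 0.02600 × 1000 = 26.00 ≈ 26.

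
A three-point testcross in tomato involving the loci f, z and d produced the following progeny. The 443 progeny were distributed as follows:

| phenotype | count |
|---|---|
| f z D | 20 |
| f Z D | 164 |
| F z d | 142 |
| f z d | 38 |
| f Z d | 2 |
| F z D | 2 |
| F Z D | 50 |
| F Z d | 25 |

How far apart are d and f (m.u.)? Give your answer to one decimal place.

The two most frequent reciprocal classes, f Z D and F z d, are the parental types, so the F1 was f Z D / F z d.
The two rarest classes, f Z d and F z D, are the double crossovers. Comparing them with the parentals, only the d allele has switched, so d is the middle locus and the order is z – d – f.
Crossovers in the d–f interval produce the single-crossover classes F Z D and f z d (50 + 38 = 88) plus the double crossovers (4).
RF(d–f) = (88 + 4) / 443 = 92/443 = 0.2077 → 20.8 m.u.

20.8 m.u.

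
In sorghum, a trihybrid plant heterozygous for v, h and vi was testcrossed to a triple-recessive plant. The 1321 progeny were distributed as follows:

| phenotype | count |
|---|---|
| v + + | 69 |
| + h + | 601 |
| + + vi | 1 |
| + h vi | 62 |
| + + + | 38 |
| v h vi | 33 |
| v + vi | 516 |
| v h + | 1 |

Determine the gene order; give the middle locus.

v

The two most frequent reciprocal classes, + h + and v + vi, are the parental types, so the F1 was + h + / v + vi.
The two rarest classes, v h + and + + vi, are the double crossovers. Comparing them with the parentals, only the v allele has switched, so v is the middle locus and the order is vi – v – h.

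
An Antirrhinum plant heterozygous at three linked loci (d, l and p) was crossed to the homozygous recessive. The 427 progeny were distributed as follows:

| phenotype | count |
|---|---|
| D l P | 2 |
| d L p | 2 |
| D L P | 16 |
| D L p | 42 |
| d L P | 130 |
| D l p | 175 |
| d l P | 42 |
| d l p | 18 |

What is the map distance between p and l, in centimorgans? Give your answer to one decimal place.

20.6 centimorgans

The two most frequent reciprocal classes, D l p and d L P, are the parental types, so the F1 was D l p / d L P.
The two rarest classes, D l P and d L p, are the double crossovers. Comparing them with the parentals, only the p allele has switched, so p is the middle locus and the order is d – p – l.
Crossovers in the p–l interval produce the single-crossover classes D L p and d l P (42 + 42 = 84) plus the double crossovers (4).
RF(p–l) = (84 + 4) / 427 = 88/427 = 0.2061 → 20.6 centimorgans.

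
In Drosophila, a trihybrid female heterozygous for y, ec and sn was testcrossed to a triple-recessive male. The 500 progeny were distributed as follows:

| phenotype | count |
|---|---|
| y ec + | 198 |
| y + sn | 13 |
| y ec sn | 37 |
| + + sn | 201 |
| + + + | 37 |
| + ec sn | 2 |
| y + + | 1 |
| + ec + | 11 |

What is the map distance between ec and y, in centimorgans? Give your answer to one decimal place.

5.4 centimorgans

The two most frequent reciprocal classes, y ec + and + + sn, are the parental types, so the F1 was y ec + / + + sn.
The two rarest classes, y + + and + ec sn, are the double crossovers. Comparing them with the parentals, only the ec allele has switched, so ec is the middle locus and the order is sn – ec – y.
Crossovers in the ec–y interval produce the single-crossover classes + ec + and y + sn (11 + 13 = 24) plus the double crossovers (3).
RF(ec–y) = (24 + 3) / 500 = 27/500 = 0.0540 → 5.4 centimorgans.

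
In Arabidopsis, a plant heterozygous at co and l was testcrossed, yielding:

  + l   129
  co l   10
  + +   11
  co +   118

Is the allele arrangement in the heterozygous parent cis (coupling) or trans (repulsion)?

trans

The two most frequent classes are + l (129) and co + (118); these are the parental (non-recombinant) types.
So the F1 carried + l on one chromosome and co + on the other — the recessive alleles are on opposite chromosomes (trans / repulsion).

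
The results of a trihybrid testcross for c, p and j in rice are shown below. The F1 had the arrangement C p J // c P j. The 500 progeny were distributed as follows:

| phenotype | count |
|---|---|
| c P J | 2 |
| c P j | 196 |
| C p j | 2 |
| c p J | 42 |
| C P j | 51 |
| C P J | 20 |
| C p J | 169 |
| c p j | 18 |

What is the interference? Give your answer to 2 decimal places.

0.51

The two rarest classes, C p j and c P J, are the double crossovers. Comparing them with the parentals, only the j allele has switched, so j is the middle locus and the order is p – j – c.
p–j: (38 + 4)/500 = 0.0840; j–c: (93 + 4)/500 = 0.1940.
Expected DCO frequency = 0.0840 × 0.1940 ≈ 0.01630; observed = 4/500 ≈ 0.00800.
Coefficient of coincidence = 0.00800/0.01630 ≈ 0.49; interference = 1 − 0.49 = 0.51.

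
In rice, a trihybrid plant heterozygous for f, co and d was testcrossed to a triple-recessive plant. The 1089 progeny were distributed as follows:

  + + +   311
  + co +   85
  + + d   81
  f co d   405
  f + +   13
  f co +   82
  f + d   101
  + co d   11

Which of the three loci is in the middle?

The two most frequent reciprocal classes, f co d and + + +, are the parental types, so the F1 was f co d / + + +.
The two rarest classes, + co d and f + +, are the double crossovers. Comparing them with the parentals, only the f allele has switched, so f is the middle locus and the order is co – f – d.

f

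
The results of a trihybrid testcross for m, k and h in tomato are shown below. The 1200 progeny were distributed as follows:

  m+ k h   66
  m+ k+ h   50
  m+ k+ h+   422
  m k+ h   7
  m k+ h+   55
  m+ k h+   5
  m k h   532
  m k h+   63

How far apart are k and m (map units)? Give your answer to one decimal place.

11.1 map units

The two most frequent reciprocal classes, m+ k+ h+ and m k h, are the parental types, so the F1 was m+ k+ h+ / m k h.
The two rarest classes, m+ k h+ and m k+ h, are the double crossovers. Comparing them with the parentals, only the k allele has switched, so k is the middle locus and the order is m – k – h.
Crossovers in the m–k interval produce the single-crossover classes m k+ h+ and m+ k h (55 + 66 = 121) plus the double crossovers (12).
RF(m–k) = (121 + 12) / 1200 = 133/1200 = 0.1108 → 11.1 map units.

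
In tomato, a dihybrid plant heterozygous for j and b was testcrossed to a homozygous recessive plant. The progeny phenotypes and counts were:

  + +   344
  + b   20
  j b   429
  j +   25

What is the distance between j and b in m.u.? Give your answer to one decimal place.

The two most frequent classes, + + (344) and j b (429), are the parental types, so the F1 was + + / j b.
The recombinant classes are + b and j +: 20 + 25 = 45.
Recombination frequency = 45/818 = 0.0550 ≈ 5.5%, i.e. 5.5 m.u.

5.5 m.u.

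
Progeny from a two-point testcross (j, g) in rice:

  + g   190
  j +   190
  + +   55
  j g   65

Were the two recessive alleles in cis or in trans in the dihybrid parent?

The two most frequent classes are + g (190) and j + (190); these are the parental (non-recombinant) types.
So the F1 carried + g on one chromosome and j + on the other — the recessive alleles are on opposite chromosomes (trans / repulsion).

trans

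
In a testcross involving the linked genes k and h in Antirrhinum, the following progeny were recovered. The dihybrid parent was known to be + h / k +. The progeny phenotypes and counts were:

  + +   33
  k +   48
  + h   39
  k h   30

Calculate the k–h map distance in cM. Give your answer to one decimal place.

The recombinant classes are + + and k h: 33 + 30 = 63.
Recombination frequency = 63/150 = 0.4200 ≈ 42.0%, i.e. 42.0 cM.

42.0 cM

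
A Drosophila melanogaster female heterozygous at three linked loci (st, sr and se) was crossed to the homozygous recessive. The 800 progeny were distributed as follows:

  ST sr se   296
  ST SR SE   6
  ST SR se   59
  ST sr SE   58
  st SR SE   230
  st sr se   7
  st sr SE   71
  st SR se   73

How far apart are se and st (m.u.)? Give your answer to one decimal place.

The two most frequent reciprocal classes, ST sr se and st SR SE, are the parental types, so the F1 was ST sr se / st SR SE.
The two rarest classes, st sr se and ST SR SE, are the double crossovers. Comparing them with the parentals, only the st allele has switched, so st is the middle locus and the order is sr – st – se.
Crossovers in the st–se interval produce the single-crossover classes ST sr SE and st SR se (58 + 73 = 131) plus the double crossovers (13).
RF(st–se) = (131 + 13) / 800 = 144/800 = 0.1800 → 18.0 m.u.

18.0 m.u.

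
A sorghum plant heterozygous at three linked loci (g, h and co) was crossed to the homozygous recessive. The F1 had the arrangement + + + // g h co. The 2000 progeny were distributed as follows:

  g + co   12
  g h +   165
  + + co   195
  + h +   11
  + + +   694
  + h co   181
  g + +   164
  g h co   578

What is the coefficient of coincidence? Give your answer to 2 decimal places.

0.33

The two rarest classes, + h + and g + co, are the double crossovers. Comparing them with the parentals, only the h allele has switched, so h is the middle locus and the order is g – h – co.
g–h: (345 + 23)/2000 = 0.1840; h–co: (360 + 23)/2000 = 0.1915.
Expected DCO frequency = 0.1840 × 0.1915 ≈ 0.03524; observed = 23/2000 ≈ 0.01150.
Coefficient of coincidence = 0.01150/0.03524 ≈ 0.33.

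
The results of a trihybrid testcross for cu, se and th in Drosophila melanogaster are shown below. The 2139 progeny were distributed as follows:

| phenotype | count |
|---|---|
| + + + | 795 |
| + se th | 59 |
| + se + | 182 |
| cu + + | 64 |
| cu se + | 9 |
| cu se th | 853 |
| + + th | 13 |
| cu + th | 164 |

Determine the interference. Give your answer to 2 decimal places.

The two most frequent reciprocal classes, cu se th and + + +, are the parental types, so the F1 was cu se th / + + +.
The two rarest classes, cu se + and + + th, are the double crossovers. Comparing them with the parentals, only the th allele has switched, so th is the middle locus and the order is cu – th – se.
cu–th: (123 + 22)/2139 = 0.0678; th–se: (346 + 22)/2139 = 0.1720.
Expected DCO frequency = 0.0678 × 0.1720 ≈ 0.01166; observed = 22/2139 ≈ 0.01029.
Coefficient of coincidence = 0.01029/0.01166 ≈ 0.88; interference = 1 − 0.88 = 0.12.

0.12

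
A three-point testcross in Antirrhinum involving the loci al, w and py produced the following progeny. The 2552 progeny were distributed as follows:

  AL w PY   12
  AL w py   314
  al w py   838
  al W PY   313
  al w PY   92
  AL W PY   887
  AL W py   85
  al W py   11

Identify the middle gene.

w

The two most frequent reciprocal classes, al w py and AL W PY, are the parental types, so the F1 was al w py / AL W PY.
The two rarest classes, al W py and AL w PY, are the double crossovers. Comparing them with the parentals, only the w allele has switched, so w is the middle locus and the order is al – w – py.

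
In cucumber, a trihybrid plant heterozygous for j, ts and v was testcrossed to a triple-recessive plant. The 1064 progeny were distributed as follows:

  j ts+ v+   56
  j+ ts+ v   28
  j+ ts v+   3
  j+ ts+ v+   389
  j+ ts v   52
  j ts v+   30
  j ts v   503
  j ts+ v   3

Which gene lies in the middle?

ts

The two most frequent reciprocal classes, j+ ts+ v+ and j ts v, are the parental types, so the F1 was j+ ts+ v+ / j ts v.
The two rarest classes, j+ ts v+ and j ts+ v, are the double crossovers. Comparing them with the parentals, only the ts allele has switched, so ts is the middle locus and the order is j – ts – v.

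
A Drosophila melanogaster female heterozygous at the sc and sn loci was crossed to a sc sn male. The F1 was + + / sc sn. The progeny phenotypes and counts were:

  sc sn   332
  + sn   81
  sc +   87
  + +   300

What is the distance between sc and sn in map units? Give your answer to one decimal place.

The recombinant classes are + sn and sc +: 81 + 87 = 168.
Recombination frequency = 168/800 = 0.2100 ≈ 21.0%, i.e. 21.0 map units.

21.0 map units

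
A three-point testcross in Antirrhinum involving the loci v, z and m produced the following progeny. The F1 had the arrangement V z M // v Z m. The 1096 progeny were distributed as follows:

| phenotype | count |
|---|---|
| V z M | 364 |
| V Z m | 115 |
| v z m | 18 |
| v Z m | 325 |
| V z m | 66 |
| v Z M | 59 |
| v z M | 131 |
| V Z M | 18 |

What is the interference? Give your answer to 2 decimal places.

The two rarest classes, V Z M and v z m, are the double crossovers. Comparing them with the parentals, only the z allele has switched, so z is the middle locus and the order is m – z – v.
m–z: (125 + 36)/1096 = 0.1469; z–v: (246 + 36)/1096 = 0.2573.
Expected DCO frequency = 0.1469 × 0.2573 ≈ 0.03780; observed = 36/1096 ≈ 0.03285.
Coefficient of coincidence = 0.03285/0.03780 ≈ 0.87; interference = 1 − 0.87 = 0.13.

0.13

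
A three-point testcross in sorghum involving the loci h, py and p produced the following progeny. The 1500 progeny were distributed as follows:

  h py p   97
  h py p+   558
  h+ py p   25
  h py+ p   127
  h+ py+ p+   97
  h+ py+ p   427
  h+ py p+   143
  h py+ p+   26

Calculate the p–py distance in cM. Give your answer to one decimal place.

16.3 cM

The two most frequent reciprocal classes, h+ py+ p and h py p+, are the parental types, so the F1 was h+ py+ p / h py p+.
The two rarest classes, h+ py p and h py+ p+, are the double crossovers. Comparing them with the parentals, only the py allele has switched, so py is the middle locus and the order is h – py – p.
Crossovers in the py–p interval produce the single-crossover classes h+ py+ p+ and h py p (97 + 97 = 194) plus the double crossovers (51).
RF(py–p) = (194 + 51) / 1500 = 245/1500 = 0.1633 → 16.3 cM.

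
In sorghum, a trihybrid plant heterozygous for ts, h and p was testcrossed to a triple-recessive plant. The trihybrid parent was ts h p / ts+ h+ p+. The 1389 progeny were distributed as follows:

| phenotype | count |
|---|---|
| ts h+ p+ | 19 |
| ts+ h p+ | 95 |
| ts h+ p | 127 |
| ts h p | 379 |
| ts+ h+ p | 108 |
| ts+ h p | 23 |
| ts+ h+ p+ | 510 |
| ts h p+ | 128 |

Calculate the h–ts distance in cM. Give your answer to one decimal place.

19.0 cM

The two rarest classes, ts+ h p and ts h+ p+, are the double crossovers. Comparing them with the parentals, only the ts allele has switched, so ts is the middle locus and the order is p – ts – h.
Crossovers in the ts–h interval produce the single-crossover classes ts h+ p and ts+ h p+ (127 + 95 = 222) plus the double crossovers (42).
RF(ts–h) = (222 + 42) / 1389 = 264/1389 = 0.1901 → 19.0 cM.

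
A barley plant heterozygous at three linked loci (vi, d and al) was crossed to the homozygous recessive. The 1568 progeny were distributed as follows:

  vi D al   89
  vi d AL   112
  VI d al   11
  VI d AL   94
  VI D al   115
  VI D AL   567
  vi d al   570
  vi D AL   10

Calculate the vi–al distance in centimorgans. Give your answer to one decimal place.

The two most frequent reciprocal classes, VI D AL and vi d al, are the parental types, so the F1 was VI D AL / vi d al.
The two rarest classes, vi D AL and VI d al, are the double crossovers. Comparing them with the parentals, only the vi allele has switched, so vi is the middle locus and the order is d – vi – al.
Crossovers in the vi–al interval produce the single-crossover classes VI D al and vi d AL (115 + 112 = 227) plus the double crossovers (21).
RF(vi–al) = (227 + 21) / 1568 = 248/1568 = 0.1582 → 15.8 centimorgans.

15.8 centimorgans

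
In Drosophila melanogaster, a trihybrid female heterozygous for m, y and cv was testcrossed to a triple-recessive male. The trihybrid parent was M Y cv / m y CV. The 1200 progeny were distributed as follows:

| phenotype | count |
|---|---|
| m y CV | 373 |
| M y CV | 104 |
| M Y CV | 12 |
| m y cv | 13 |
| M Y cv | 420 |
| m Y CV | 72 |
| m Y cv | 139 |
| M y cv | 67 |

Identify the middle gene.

cv

The two rarest classes, M Y CV and m y cv, are the double crossovers. Comparing them with the parentals, only the cv allele has switched, so cv is the middle locus and the order is m – cv – y.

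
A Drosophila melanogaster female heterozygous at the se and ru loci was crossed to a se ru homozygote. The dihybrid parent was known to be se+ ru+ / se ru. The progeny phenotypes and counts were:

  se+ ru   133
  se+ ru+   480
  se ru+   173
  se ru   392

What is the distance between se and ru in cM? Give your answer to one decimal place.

The recombinant classes are se+ ru and se ru+: 133 + 173 = 306.
Recombination frequency = 306/1178 = 0.2598 ≈ 26.0%, i.e. 26.0 cM.

26.0 cM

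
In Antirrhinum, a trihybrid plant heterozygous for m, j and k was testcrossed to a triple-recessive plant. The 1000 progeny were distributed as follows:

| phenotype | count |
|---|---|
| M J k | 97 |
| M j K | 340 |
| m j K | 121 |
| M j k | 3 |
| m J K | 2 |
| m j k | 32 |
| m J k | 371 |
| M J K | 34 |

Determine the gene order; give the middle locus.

k

The two most frequent reciprocal classes, M j K and m J k, are the parental types, so the F1 was M j K / m J k.
The two rarest classes, M j k and m J K, are the double crossovers. Comparing them with the parentals, only the k allele has switched, so k is the middle locus and the order is j – k – m.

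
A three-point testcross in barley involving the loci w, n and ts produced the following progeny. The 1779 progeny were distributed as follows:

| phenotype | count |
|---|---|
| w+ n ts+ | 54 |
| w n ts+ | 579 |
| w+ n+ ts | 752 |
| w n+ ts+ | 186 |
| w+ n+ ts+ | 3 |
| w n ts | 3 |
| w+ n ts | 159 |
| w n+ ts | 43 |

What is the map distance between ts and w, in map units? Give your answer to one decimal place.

The two most frequent reciprocal classes, w n ts+ and w+ n+ ts, are the parental types, so the F1 was w n ts+ / w+ n+ ts.
The two rarest classes, w n ts and w+ n+ ts+, are the double crossovers. Comparing them with the parentals, only the ts allele has switched, so ts is the middle locus and the order is n – ts – w.
Crossovers in the ts–w interval produce the single-crossover classes w+ n ts+ and w n+ ts (54 + 43 = 97) plus the double crossovers (6).
RF(ts–w) = (97 + 6) / 1779 = 103/1779 = 0.0579 → 5.8 map units.

5.8 map units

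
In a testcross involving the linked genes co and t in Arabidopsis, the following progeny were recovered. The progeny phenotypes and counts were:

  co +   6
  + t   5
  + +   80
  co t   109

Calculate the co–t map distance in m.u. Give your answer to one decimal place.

The two most frequent classes, + + (80) and co t (109), are the parental types, so the F1 was + + / co t.
The recombinant classes are + t and co +: 5 + 6 = 11.
Recombination frequency = 11/200 = 0.0550 ≈ 5.5%, i.e. 5.5 m.u.

5.5 m.u.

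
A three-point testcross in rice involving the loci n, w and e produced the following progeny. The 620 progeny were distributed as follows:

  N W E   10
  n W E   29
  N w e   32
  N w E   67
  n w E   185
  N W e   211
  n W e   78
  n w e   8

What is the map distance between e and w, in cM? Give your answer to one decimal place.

12.7 cM

The two most frequent reciprocal classes, n w E and N W e, are the parental types, so the F1 was n w E / N W e.
The two rarest classes, n w e and N W E, are the double crossovers. Comparing them with the parentals, only the e allele has switched, so e is the middle locus and the order is n – e – w.
Crossovers in the e–w interval produce the single-crossover classes n W E and N w e (29 + 32 = 61) plus the double crossovers (18).
RF(e–w) = (61 + 18) / 620 = 79/620 = 0.1274 → 12.7 cM.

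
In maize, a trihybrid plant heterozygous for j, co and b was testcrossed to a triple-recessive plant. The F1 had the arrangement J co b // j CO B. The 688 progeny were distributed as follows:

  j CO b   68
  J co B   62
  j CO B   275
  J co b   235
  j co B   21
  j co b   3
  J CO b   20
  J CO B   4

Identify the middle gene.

j

The two rarest classes, j co b and J CO B, are the double crossovers. Comparing them with the parentals, only the j allele has switched, so j is the middle locus and the order is co – j – b.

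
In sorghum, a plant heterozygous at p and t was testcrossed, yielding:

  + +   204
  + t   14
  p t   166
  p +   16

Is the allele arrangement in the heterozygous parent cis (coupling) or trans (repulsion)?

The two most frequent classes are + + (204) and p t (166); these are the parental (non-recombinant) types.
So the F1 carried + + on one chromosome and p t on the other — the recessive alleles are on the same chromosome (cis / coupling).

cis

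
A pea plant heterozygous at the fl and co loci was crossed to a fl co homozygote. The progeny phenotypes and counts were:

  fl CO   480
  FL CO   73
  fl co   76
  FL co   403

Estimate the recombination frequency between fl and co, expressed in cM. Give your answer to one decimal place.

The two most frequent classes, FL co (403) and fl CO (480), are the parental types, so the F1 was FL co / fl CO.
The recombinant classes are FL CO and fl co: 73 + 76 = 149.
Recombination frequency = 149/1032 = 0.1444 ≈ 14.4%, i.e. 14.4 cM.

14.4 cM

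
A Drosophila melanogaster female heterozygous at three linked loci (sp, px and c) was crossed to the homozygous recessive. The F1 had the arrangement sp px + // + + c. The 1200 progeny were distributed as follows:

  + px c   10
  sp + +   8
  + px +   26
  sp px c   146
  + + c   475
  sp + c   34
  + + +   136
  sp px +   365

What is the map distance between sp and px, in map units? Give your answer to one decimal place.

6.5 map units

The two rarest classes, sp + + and + px c, are the double crossovers. Comparing them with the parentals, only the px allele has switched, so px is the middle locus and the order is sp – px – c.
Crossovers in the sp–px interval produce the single-crossover classes + px + and sp + c (26 + 34 = 60) plus the double crossovers (18).
RF(sp–px) = (60 + 18) / 1200 = 78/1200 = 0.0650 → 6.5 map units.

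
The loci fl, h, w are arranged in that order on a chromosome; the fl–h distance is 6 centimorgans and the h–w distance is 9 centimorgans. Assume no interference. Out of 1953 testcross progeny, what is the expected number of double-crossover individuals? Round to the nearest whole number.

Map distances give recombination frequencies of 0.060 and 0.090 for the two intervals.
With no interference, expected double-crossover frequency = 0.060 × 0.090 = 0.00540.
Expected number = 0.00540 × 1953 = 10.55 ≈ 11.

11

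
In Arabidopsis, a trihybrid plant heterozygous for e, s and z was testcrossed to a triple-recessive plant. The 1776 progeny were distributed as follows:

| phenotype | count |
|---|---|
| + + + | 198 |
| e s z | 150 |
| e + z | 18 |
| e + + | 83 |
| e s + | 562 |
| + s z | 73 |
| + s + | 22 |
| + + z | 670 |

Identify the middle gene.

e

The two most frequent reciprocal classes, e s + and + + z, are the parental types, so the F1 was e s + / + + z.
The two rarest classes, + s + and e + z, are the double crossovers. Comparing them with the parentals, only the e allele has switched, so e is the middle locus and the order is s – e – z.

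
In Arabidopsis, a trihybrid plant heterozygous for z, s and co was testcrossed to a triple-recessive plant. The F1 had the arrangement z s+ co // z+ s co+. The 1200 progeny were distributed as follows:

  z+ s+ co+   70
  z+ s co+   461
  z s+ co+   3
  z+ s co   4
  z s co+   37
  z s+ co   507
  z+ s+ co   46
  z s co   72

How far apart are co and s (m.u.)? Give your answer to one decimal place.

The two rarest classes, z s+ co+ and z+ s co, are the double crossovers. Comparing them with the parentals, only the co allele has switched, so co is the middle locus and the order is z – co – s.
Crossovers in the co–s interval produce the single-crossover classes z s co and z+ s+ co+ (72 + 70 = 142) plus the double crossovers (7).
RF(co–s) = (142 + 7) / 1200 = 149/1200 = 0.1242 → 12.4 m.u.

12.4 m.u.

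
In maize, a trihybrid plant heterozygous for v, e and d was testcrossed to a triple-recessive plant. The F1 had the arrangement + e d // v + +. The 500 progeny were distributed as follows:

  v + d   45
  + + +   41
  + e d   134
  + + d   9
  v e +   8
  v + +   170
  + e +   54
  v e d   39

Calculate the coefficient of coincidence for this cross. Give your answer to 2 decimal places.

0.76

The two rarest classes, + + d and v e +, are the double crossovers. Comparing them with the parentals, only the e allele has switched, so e is the middle locus and the order is v – e – d.
v–e: (80 + 17)/500 = 0.1940; e–d: (99 + 17)/500 = 0.2320.
Expected DCO frequency = 0.1940 × 0.2320 ≈ 0.04501; observed = 17/500 ≈ 0.03400.
Coefficient of coincidence = 0.03400/0.04501 ≈ 0.76.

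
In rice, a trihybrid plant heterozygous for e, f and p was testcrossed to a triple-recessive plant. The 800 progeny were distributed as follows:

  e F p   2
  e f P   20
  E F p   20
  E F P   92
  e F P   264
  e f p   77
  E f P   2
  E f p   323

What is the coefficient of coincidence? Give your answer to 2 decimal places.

0.42

The two most frequent reciprocal classes, e F P and E f p, are the parental types, so the F1 was e F P / E f p.
The two rarest classes, e F p and E f P, are the double crossovers. Comparing them with the parentals, only the p allele has switched, so p is the middle locus and the order is f – p – e.
f–p: (40 + 4)/800 = 0.0550; p–e: (169 + 4)/800 = 0.2162.
Expected DCO frequency = 0.0550 × 0.2162 ≈ 0.01189; observed = 4/800 ≈ 0.00500.
Coefficient of coincidence = 0.00500/0.01189 ≈ 0.42.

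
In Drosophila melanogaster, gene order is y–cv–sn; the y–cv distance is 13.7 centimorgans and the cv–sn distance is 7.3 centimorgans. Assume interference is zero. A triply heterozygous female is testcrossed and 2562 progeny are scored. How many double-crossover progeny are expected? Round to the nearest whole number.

Map distances give recombination frequencies of 0.137 and 0.073 for the two intervals.
With no interference, expected double-crossover frequency = 0.137 × 0.073 = 0.01000.
Expected number = 0.01000 × 2562 = 25.62 ≈ 26.

26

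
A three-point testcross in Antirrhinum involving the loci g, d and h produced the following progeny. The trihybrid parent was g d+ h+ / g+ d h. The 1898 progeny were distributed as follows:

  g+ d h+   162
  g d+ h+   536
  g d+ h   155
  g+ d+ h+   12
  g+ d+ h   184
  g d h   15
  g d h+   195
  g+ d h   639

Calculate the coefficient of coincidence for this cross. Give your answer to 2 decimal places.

The two rarest classes, g+ d+ h+ and g d h, are the double crossovers. Comparing them with the parentals, only the g allele has switched, so g is the middle locus and the order is h – g – d.
h–g: (317 + 27)/1898 = 0.1812; g–d: (379 + 27)/1898 = 0.2139.
Expected DCO frequency = 0.1812 × 0.2139 ≈ 0.03876; observed = 27/1898 ≈ 0.01423.
Coefficient of coincidence = 0.01423/0.03876 ≈ 0.37.

0.37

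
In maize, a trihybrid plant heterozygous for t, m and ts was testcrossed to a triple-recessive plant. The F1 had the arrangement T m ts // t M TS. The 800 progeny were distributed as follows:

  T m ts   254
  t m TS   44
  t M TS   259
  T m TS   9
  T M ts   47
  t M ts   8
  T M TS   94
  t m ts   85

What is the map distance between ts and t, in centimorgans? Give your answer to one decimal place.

The two rarest classes, T m TS and t M ts, are the double crossovers. Comparing them with the parentals, only the ts allele has switched, so ts is the middle locus and the order is t – ts – m.
Crossovers in the t–ts interval produce the single-crossover classes t m ts and T M TS (85 + 94 = 179) plus the double crossovers (17).
RF(t–ts) = (179 + 17) / 800 = 196/800 = 0.2450 → 24.5 centimorgans.

24.5 centimorgans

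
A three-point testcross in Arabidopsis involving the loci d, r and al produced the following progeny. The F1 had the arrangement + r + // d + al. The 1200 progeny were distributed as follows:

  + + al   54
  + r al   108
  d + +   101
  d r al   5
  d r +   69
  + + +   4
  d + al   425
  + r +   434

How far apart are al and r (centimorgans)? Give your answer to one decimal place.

The two rarest classes, + + + and d r al, are the double crossovers. Comparing them with the parentals, only the r allele has switched, so r is the middle locus and the order is d – r – al.
Crossovers in the r–al interval produce the single-crossover classes + r al and d + + (108 + 101 = 209) plus the double crossovers (9).
RF(r–al) = (209 + 9) / 1200 = 218/1200 = 0.1817 → 18.2 centimorgans.

18.2 centimorgans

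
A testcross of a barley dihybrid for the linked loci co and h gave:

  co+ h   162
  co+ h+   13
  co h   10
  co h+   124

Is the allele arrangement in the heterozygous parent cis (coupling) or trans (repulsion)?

trans

The two most frequent classes are co+ h (162) and co h+ (124); these are the parental (non-recombinant) types.
So the F1 carried co+ h on one chromosome and co h+ on the other — the recessive alleles are on opposite chromosomes (trans / repulsion).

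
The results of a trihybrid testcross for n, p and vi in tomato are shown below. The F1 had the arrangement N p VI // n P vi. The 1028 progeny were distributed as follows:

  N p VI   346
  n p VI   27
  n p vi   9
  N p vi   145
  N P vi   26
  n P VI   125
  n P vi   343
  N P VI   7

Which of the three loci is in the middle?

The two rarest classes, N P VI and n p vi, are the double crossovers. Comparing them with the parentals, only the p allele has switched, so p is the middle locus and the order is vi – p – n.

p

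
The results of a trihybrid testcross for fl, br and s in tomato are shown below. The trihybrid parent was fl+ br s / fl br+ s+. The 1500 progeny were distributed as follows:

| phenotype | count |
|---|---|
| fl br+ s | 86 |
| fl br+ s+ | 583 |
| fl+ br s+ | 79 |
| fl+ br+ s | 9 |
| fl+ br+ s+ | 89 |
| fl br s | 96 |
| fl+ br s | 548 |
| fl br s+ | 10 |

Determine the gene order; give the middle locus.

br

The two rarest classes, fl+ br+ s and fl br s+, are the double crossovers. Comparing them with the parentals, only the br allele has switched, so br is the middle locus and the order is s – br – fl.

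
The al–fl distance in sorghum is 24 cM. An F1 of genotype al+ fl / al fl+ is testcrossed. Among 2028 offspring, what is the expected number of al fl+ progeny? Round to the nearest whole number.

A map distance of 24 cM corresponds to a recombination frequency of 0.240.
The F1 is al+ fl / al fl+, so al fl+ is a parental gamete class with expected frequency (1 − r)/2 = 0.760/2 = 0.3800.
Expected number = 0.3800 × 2028 = 770.64 ≈ 771.

771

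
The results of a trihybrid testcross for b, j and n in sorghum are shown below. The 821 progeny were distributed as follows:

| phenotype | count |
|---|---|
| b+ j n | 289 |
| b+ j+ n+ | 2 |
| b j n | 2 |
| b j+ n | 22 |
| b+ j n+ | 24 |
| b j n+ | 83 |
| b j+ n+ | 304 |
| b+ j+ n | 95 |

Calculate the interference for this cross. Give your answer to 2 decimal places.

The two most frequent reciprocal classes, b+ j n and b j+ n+, are the parental types, so the F1 was b+ j n / b j+ n+.
The two rarest classes, b j n and b+ j+ n+, are the double crossovers. Comparing them with the parentals, only the b allele has switched, so b is the middle locus and the order is n – b – j.
n–b: (46 + 4)/821 = 0.0609; b–j: (178 + 4)/821 = 0.2217.
Expected DCO frequency = 0.0609 × 0.2217 ≈ 0.01350; observed = 4/821 ≈ 0.00487.
Coefficient of coincidence = 0.00487/0.01350 ≈ 0.36; interference = 1 − 0.36 = 0.64.

0.64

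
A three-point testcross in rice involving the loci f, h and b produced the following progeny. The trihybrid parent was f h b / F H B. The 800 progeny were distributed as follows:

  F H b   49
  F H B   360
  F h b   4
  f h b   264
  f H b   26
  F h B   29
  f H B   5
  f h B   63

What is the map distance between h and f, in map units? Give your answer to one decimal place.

8.0 map units

The two rarest classes, F h b and f H B, are the double crossovers. Comparing them with the parentals, only the f allele has switched, so f is the middle locus and the order is h – f – b.
Crossovers in the h–f interval produce the single-crossover classes f H b and F h B (26 + 29 = 55) plus the double crossovers (9).
RF(h–f) = (55 + 9) / 800 = 64/800 = 0.0800 → 8.0 map units.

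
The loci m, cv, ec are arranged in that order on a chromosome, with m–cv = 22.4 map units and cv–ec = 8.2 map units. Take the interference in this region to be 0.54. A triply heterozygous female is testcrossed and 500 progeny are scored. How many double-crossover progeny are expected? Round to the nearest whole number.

4

Map distances give recombination frequencies of 0.224 and 0.082 for the two intervals.
With interference 0.54 (so coincidence = 0.46), expected double-crossover frequency = 0.224 × 0.082 × 0.46 = 0.00845.
Expected number = 0.00845 × 500 = 4.22 ≈ 4.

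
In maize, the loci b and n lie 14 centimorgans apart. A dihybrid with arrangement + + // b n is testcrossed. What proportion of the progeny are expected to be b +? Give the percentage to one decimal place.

A map distance of 14 centimorgans corresponds to a recombination frequency of 0.140.
The F1 is + + / b n, so b + is a recombinant gamete class with expected frequency r/2 = 0.140/2 = 0.0700.
That is 0.0700 = 7.0% of the progeny.

7.0%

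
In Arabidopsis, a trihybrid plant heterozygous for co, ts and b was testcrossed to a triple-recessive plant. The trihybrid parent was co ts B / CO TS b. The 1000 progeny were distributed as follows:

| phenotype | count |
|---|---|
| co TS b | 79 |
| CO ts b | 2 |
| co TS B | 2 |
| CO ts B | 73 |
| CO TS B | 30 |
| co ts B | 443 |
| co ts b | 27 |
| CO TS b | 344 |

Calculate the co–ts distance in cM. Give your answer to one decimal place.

The two rarest classes, co TS B and CO ts b, are the double crossovers. Comparing them with the parentals, only the ts allele has switched, so ts is the middle locus and the order is co – ts – b.
Crossovers in the co–ts interval produce the single-crossover classes CO ts B and co TS b (73 + 79 = 152) plus the double crossovers (4).
RF(co–ts) = (152 + 4) / 1000 = 156/1000 = 0.1560 → 15.6 cM.

15.6 cM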